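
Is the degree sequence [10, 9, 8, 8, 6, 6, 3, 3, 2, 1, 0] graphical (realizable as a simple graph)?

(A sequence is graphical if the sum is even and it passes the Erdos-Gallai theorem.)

Sum of degrees = 56. Sum is even but fails Erdos-Gallai. The sequence is NOT graphical.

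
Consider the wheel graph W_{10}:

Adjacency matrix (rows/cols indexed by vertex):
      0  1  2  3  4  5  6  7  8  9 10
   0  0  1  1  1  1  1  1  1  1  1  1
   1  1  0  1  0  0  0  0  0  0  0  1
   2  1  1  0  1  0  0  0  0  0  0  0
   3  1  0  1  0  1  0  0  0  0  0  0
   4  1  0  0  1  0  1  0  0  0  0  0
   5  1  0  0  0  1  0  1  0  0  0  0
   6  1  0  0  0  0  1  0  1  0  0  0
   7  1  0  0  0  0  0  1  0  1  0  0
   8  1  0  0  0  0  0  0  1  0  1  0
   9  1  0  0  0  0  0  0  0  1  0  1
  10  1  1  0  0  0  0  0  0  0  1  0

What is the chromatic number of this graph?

W_{10} = C_{10} plus a hub adjacent to every cycle vertex.
The outer cycle needs 2 colors (even cycle); the hub is adjacent to all of them so needs a fresh color.
Chromatic number = 2 + 1 = 3.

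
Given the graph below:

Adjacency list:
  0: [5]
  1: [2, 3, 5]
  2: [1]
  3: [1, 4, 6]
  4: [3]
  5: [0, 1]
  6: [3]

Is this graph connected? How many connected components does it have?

Checking connectivity: the graph has 1 connected component(s).
All vertices are reachable from each other. The graph IS connected.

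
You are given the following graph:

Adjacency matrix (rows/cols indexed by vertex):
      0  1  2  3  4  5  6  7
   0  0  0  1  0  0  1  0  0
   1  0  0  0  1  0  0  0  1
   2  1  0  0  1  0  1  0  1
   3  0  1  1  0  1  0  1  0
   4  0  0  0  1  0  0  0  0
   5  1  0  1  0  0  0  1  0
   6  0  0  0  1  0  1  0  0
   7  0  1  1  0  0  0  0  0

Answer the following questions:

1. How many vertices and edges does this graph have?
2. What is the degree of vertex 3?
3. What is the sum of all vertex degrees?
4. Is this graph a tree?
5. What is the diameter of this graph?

Count: 8 vertices, 10 edges.
Vertex 3 has neighbors [1, 2, 4, 6], degree = 4.
Handshaking lemma: 2 * 10 = 20.
A tree on 8 vertices has 7 edges. This graph has 10 edges (3 extra). Not a tree.
Diameter (longest shortest path) = 3.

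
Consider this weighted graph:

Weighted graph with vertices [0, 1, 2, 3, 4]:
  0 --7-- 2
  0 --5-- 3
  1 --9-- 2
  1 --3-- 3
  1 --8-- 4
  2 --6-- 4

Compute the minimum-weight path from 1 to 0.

Using Dijkstra's algorithm from vertex 1:
Shortest path: 1 -> 3 -> 0
Total weight: 3 + 5 = 8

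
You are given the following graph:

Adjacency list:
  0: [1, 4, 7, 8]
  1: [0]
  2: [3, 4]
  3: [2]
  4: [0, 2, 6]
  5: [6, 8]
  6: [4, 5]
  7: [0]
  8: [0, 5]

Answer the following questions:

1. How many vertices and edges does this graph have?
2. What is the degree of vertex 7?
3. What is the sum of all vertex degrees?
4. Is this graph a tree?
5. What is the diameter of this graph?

Count: 9 vertices, 9 edges.
Vertex 7 has neighbors [0], degree = 1.
Handshaking lemma: 2 * 9 = 18.
A tree on 9 vertices has 8 edges. This graph has 9 edges (1 extra). Not a tree.
Diameter (longest shortest path) = 4.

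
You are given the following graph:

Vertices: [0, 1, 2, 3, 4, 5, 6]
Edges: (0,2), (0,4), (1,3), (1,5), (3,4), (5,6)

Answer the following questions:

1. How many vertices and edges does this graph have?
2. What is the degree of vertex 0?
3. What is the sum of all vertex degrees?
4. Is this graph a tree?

Count: 7 vertices, 6 edges.
Vertex 0 has neighbors [2, 4], degree = 2.
Handshaking lemma: 2 * 6 = 12.
A graph is a tree iff it is connected and has exactly n-1 edges. This graph is connected (all 7 vertices in one component) and has 7-1 = 6 edges. It is a tree.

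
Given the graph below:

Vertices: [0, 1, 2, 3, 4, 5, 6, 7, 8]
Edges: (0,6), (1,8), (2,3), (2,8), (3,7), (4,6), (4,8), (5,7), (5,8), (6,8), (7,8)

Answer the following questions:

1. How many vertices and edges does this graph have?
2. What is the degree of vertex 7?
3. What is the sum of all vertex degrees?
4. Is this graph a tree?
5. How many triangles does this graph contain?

Count: 9 vertices, 11 edges.
Vertex 7 has neighbors [3, 5, 8], degree = 3.
Handshaking lemma: 2 * 11 = 22.
A tree on 9 vertices has 8 edges. This graph has 11 edges (3 extra). Not a tree.
Number of triangles = 2.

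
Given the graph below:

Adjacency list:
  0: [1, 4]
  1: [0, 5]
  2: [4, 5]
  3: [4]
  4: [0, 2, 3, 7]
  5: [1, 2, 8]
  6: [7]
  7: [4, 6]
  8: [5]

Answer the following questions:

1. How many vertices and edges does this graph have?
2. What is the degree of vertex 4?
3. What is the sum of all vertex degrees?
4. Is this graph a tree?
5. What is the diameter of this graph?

Count: 9 vertices, 9 edges.
Vertex 4 has neighbors [0, 2, 3, 7], degree = 4.
Handshaking lemma: 2 * 9 = 18.
A tree on 9 vertices has 8 edges. This graph has 9 edges (1 extra). Not a tree.
Diameter (longest shortest path) = 5.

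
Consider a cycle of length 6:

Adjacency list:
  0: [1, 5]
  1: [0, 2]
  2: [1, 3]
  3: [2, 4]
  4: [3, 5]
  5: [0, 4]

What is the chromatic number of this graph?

This is an even cycle (C_6). Even cycles are bipartite.
Chromatic number = 2.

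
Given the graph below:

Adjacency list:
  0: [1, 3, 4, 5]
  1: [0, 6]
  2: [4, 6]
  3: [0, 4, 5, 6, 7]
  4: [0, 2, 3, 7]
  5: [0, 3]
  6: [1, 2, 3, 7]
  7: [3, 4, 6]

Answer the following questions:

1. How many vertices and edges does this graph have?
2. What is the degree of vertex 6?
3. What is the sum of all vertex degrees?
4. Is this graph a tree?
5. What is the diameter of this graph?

Count: 8 vertices, 13 edges.
Vertex 6 has neighbors [1, 2, 3, 7], degree = 4.
Handshaking lemma: 2 * 13 = 26.
A tree on 8 vertices has 7 edges. This graph has 13 edges (6 extra). Not a tree.
Diameter (longest shortest path) = 3.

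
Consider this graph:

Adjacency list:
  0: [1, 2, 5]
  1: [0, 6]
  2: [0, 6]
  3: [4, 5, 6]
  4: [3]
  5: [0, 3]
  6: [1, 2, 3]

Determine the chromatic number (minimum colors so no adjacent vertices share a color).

The graph has a maximum clique of size 2 (lower bound on chromatic number).
A valid 3-coloring: {0: 0, 1: 2, 2: 2, 3: 0, 4: 1, 5: 1, 6: 1}.
No proper 2-coloring exists (verified by exhaustive search).
Chromatic number = 3.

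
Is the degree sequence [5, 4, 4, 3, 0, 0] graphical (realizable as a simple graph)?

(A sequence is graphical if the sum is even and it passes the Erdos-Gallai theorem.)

Sum of degrees = 16. Sum is even but fails Erdos-Gallai. The sequence is NOT graphical.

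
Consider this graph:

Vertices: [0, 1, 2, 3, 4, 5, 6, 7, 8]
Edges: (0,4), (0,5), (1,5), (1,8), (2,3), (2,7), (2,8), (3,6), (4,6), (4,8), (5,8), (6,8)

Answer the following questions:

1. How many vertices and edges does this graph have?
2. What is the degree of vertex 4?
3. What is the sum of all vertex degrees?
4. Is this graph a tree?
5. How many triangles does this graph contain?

Count: 9 vertices, 12 edges.
Vertex 4 has neighbors [0, 6, 8], degree = 3.
Handshaking lemma: 2 * 12 = 24.
A tree on 9 vertices has 8 edges. This graph has 12 edges (4 extra). Not a tree.
Number of triangles = 2.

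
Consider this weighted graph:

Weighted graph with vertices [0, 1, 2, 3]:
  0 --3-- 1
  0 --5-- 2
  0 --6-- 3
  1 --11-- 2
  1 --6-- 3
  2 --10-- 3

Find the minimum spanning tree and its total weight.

Applying Kruskal's algorithm (sort edges by weight, add if no cycle):
  Add (0,1) w=3
  Add (0,2) w=5
  Add (0,3) w=6
  Skip (1,3) w=6 (creates cycle)
  Skip (2,3) w=10 (creates cycle)
  Skip (1,2) w=11 (creates cycle)
MST weight = 14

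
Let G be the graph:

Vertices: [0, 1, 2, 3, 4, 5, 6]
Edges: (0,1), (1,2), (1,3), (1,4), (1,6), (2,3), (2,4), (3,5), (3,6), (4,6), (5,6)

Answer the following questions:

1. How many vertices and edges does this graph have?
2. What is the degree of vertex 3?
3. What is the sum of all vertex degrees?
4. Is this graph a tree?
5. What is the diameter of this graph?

Count: 7 vertices, 11 edges.
Vertex 3 has neighbors [1, 2, 5, 6], degree = 4.
Handshaking lemma: 2 * 11 = 22.
A tree on 7 vertices has 6 edges. This graph has 11 edges (5 extra). Not a tree.
Diameter (longest shortest path) = 3.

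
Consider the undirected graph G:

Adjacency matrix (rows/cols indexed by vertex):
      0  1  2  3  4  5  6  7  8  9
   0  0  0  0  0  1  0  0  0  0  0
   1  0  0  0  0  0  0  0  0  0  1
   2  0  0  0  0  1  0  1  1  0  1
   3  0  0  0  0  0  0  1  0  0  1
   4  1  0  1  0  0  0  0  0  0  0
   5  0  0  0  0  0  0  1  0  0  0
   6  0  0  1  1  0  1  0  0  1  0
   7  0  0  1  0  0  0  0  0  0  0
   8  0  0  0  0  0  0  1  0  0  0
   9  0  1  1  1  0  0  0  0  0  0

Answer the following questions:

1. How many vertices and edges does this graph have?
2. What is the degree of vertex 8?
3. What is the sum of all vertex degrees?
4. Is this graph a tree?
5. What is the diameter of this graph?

Count: 10 vertices, 10 edges.
Vertex 8 has neighbors [6], degree = 1.
Handshaking lemma: 2 * 10 = 20.
A tree on 10 vertices has 9 edges. This graph has 10 edges (1 extra). Not a tree.
Diameter (longest shortest path) = 4.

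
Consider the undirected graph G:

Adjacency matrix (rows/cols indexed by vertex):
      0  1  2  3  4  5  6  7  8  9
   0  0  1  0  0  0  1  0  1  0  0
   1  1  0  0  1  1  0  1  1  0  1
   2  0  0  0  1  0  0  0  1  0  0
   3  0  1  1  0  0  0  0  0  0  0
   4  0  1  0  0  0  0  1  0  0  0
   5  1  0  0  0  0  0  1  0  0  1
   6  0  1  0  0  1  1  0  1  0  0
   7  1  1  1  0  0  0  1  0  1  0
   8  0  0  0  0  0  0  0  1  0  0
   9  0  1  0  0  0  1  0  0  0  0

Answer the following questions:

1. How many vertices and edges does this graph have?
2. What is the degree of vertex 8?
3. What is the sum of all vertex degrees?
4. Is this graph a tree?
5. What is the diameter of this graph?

Count: 10 vertices, 15 edges.
Vertex 8 has neighbors [7], degree = 1.
Handshaking lemma: 2 * 15 = 30.
A tree on 10 vertices has 9 edges. This graph has 15 edges (6 extra). Not a tree.
Diameter (longest shortest path) = 3.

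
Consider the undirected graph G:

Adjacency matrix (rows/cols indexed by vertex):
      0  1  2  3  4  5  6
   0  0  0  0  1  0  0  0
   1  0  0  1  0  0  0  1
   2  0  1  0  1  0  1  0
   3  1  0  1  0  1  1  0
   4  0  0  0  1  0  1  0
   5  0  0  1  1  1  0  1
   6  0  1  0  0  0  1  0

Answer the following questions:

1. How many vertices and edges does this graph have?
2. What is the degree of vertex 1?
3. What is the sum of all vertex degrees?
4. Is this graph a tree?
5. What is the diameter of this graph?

Count: 7 vertices, 9 edges.
Vertex 1 has neighbors [2, 6], degree = 2.
Handshaking lemma: 2 * 9 = 18.
A tree on 7 vertices has 6 edges. This graph has 9 edges (3 extra). Not a tree.
Diameter (longest shortest path) = 3.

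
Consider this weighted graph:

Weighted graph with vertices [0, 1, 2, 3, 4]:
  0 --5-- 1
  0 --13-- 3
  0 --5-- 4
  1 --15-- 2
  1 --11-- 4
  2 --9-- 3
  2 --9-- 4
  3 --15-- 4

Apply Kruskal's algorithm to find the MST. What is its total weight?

Applying Kruskal's algorithm (sort edges by weight, add if no cycle):
  Add (0,1) w=5
  Add (0,4) w=5
  Add (2,3) w=9
  Add (2,4) w=9
  Skip (1,4) w=11 (creates cycle)
  Skip (0,3) w=13 (creates cycle)
  Skip (1,2) w=15 (creates cycle)
  Skip (3,4) w=15 (creates cycle)
MST weight = 28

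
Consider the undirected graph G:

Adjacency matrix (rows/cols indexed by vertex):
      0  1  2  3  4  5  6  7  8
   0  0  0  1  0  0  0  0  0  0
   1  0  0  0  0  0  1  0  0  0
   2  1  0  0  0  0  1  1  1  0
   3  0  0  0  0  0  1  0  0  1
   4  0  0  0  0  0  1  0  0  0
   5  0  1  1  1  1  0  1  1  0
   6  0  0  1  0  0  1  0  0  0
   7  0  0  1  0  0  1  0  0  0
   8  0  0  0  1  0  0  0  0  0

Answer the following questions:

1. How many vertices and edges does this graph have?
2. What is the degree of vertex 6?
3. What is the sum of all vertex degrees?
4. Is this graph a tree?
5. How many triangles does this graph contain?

Count: 9 vertices, 10 edges.
Vertex 6 has neighbors [2, 5], degree = 2.
Handshaking lemma: 2 * 10 = 20.
A tree on 9 vertices has 8 edges. This graph has 10 edges (2 extra). Not a tree.
Number of triangles = 2.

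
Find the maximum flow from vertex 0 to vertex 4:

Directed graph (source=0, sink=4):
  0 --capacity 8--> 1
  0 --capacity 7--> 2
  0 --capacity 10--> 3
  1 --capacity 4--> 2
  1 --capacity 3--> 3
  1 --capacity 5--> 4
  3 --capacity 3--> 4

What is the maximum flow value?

Computing max flow:
  Flow on (0->1): 5/8
  Flow on (0->3): 3/10
  Flow on (1->4): 5/5
  Flow on (3->4): 3/3
Maximum flow = 8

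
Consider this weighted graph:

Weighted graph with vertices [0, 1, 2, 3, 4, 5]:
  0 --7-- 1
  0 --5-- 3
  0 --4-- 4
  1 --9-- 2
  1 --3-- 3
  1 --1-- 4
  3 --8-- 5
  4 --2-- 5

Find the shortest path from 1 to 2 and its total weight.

Using Dijkstra's algorithm from vertex 1:
Shortest path: 1 -> 2
Total weight: 9 = 9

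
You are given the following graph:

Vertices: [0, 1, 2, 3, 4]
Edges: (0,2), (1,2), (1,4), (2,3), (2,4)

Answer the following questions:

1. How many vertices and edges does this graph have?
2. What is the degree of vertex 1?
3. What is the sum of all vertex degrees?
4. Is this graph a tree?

Count: 5 vertices, 5 edges.
Vertex 1 has neighbors [2, 4], degree = 2.
Handshaking lemma: 2 * 5 = 10.
A tree on 5 vertices has 4 edges. This graph has 5 edges (1 extra). Not a tree.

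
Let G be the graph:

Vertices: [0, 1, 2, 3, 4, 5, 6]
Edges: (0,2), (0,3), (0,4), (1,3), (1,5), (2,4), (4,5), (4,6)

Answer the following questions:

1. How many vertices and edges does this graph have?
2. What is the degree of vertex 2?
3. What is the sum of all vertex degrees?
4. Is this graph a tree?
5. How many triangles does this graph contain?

Count: 7 vertices, 8 edges.
Vertex 2 has neighbors [0, 4], degree = 2.
Handshaking lemma: 2 * 8 = 16.
A tree on 7 vertices has 6 edges. This graph has 8 edges (2 extra). Not a tree.
Number of triangles = 1.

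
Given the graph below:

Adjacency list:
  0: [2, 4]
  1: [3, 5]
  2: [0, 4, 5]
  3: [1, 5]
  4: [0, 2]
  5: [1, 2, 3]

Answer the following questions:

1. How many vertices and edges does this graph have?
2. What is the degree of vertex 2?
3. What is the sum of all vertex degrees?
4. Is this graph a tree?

Count: 6 vertices, 7 edges.
Vertex 2 has neighbors [0, 4, 5], degree = 3.
Handshaking lemma: 2 * 7 = 14.
A tree on 6 vertices has 5 edges. This graph has 7 edges (2 extra). Not a tree.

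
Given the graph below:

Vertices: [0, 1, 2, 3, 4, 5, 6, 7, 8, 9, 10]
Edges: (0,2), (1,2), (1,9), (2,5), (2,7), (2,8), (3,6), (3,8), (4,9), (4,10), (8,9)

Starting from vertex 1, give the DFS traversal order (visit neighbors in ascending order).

DFS from vertex 1 (neighbors processed in ascending order):
Visit order: 1, 2, 0, 5, 7, 8, 3, 6, 9, 4, 10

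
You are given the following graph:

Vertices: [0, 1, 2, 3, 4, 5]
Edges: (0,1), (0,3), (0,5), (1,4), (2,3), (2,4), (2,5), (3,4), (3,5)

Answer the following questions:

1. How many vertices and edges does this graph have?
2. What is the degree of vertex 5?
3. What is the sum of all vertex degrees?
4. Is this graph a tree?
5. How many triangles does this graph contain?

Count: 6 vertices, 9 edges.
Vertex 5 has neighbors [0, 2, 3], degree = 3.
Handshaking lemma: 2 * 9 = 18.
A tree on 6 vertices has 5 edges. This graph has 9 edges (4 extra). Not a tree.
Number of triangles = 3.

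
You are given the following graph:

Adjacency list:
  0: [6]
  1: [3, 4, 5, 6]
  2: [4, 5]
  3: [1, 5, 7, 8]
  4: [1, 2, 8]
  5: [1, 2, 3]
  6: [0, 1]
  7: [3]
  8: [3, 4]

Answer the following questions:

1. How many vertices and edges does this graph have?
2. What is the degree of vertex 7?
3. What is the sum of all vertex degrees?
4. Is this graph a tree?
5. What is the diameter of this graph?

Count: 9 vertices, 11 edges.
Vertex 7 has neighbors [3], degree = 1.
Handshaking lemma: 2 * 11 = 22.
A tree on 9 vertices has 8 edges. This graph has 11 edges (3 extra). Not a tree.
Diameter (longest shortest path) = 4.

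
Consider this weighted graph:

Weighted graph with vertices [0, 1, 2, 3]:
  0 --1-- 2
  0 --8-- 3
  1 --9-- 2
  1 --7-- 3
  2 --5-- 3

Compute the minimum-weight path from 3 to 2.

Using Dijkstra's algorithm from vertex 3:
Shortest path: 3 -> 2
Total weight: 5 = 5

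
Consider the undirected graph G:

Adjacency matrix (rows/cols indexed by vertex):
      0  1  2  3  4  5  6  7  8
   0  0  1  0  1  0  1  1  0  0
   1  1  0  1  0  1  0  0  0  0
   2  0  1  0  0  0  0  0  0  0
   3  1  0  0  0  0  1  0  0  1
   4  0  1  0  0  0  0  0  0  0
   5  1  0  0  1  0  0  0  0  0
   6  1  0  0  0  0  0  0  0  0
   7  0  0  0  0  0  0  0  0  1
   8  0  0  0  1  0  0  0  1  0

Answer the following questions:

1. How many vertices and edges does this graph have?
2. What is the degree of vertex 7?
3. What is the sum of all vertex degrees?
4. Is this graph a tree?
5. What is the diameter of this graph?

Count: 9 vertices, 9 edges.
Vertex 7 has neighbors [8], degree = 1.
Handshaking lemma: 2 * 9 = 18.
A tree on 9 vertices has 8 edges. This graph has 9 edges (1 extra). Not a tree.
Diameter (longest shortest path) = 5.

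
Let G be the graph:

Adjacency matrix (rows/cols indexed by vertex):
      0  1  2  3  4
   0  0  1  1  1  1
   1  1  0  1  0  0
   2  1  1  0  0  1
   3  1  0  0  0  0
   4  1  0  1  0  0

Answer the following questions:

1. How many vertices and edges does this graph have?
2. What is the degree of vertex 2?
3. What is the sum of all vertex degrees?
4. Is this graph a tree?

Count: 5 vertices, 6 edges.
Vertex 2 has neighbors [0, 1, 4], degree = 3.
Handshaking lemma: 2 * 6 = 12.
A tree on 5 vertices has 4 edges. This graph has 6 edges (2 extra). Not a tree.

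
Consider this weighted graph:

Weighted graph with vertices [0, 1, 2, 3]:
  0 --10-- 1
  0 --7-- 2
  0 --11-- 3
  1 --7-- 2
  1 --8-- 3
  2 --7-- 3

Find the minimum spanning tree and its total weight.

Applying Kruskal's algorithm (sort edges by weight, add if no cycle):
  Add (0,2) w=7
  Add (1,2) w=7
  Add (2,3) w=7
  Skip (1,3) w=8 (creates cycle)
  Skip (0,1) w=10 (creates cycle)
  Skip (0,3) w=11 (creates cycle)
MST weight = 21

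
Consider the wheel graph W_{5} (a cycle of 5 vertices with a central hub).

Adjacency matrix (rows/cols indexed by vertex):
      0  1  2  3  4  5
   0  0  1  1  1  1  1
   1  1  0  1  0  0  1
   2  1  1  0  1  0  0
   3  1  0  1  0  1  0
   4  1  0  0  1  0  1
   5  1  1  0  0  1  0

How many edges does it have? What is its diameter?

Wheel graph W_{5}: 5 cycle edges + 5 spoke edges = 10 edges.
The hub is distance 1 from all cycle vertices. Max distance between cycle vertices through hub is 2.
Diameter = 2.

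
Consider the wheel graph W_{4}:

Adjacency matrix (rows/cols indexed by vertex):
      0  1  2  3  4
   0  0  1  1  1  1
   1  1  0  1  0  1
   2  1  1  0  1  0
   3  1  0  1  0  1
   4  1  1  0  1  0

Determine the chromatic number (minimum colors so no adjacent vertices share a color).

W_{4} = C_{4} plus a hub adjacent to every cycle vertex.
The outer cycle needs 2 colors (even cycle); the hub is adjacent to all of them so needs a fresh color.
Chromatic number = 2 + 1 = 3.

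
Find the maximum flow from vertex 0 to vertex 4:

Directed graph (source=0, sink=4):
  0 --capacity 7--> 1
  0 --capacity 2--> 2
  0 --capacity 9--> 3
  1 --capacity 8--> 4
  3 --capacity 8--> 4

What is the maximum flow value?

Computing max flow:
  Flow on (0->1): 7/7
  Flow on (0->3): 8/9
  Flow on (1->4): 7/8
  Flow on (3->4): 8/8
Maximum flow = 15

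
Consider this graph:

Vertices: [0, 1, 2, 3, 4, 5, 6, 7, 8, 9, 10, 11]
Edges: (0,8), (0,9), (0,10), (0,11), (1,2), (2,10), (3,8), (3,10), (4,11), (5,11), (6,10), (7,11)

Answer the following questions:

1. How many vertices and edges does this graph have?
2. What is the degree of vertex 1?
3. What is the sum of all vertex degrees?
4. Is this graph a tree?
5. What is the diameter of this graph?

Count: 12 vertices, 12 edges.
Vertex 1 has neighbors [2], degree = 1.
Handshaking lemma: 2 * 12 = 24.
A tree on 12 vertices has 11 edges. This graph has 12 edges (1 extra). Not a tree.
Diameter (longest shortest path) = 5.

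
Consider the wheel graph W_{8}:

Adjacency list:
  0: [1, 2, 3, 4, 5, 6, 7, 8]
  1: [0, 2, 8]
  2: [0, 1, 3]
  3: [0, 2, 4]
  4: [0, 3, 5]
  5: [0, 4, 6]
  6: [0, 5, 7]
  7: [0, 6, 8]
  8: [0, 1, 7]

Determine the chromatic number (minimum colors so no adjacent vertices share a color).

W_{8} = C_{8} plus a hub adjacent to every cycle vertex.
The outer cycle needs 2 colors (even cycle); the hub is adjacent to all of them so needs a fresh color.
Chromatic number = 2 + 1 = 3.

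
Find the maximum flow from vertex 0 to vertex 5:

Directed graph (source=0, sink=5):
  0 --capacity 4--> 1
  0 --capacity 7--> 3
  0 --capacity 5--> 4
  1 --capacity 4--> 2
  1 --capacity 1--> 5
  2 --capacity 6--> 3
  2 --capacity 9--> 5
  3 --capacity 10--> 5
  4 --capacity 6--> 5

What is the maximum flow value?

Computing max flow:
  Flow on (0->1): 4/4
  Flow on (0->3): 7/7
  Flow on (0->4): 5/5
  Flow on (1->2): 3/4
  Flow on (1->5): 1/1
  Flow on (2->5): 3/9
  Flow on (3->5): 7/10
  Flow on (4->5): 5/6
Maximum flow = 16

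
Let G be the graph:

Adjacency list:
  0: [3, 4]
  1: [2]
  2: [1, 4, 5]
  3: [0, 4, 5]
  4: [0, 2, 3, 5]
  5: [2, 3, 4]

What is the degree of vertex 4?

Vertex 4 has neighbors [0, 2, 3, 5], so deg(4) = 4.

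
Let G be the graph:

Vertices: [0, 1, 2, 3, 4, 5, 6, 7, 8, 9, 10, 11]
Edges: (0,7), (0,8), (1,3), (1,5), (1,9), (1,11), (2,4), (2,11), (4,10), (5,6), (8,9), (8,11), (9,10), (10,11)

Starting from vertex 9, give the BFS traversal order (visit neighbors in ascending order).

BFS from vertex 9 (neighbors processed in ascending order):
Visit order: 9, 1, 8, 10, 3, 5, 11, 0, 4, 6, 2, 7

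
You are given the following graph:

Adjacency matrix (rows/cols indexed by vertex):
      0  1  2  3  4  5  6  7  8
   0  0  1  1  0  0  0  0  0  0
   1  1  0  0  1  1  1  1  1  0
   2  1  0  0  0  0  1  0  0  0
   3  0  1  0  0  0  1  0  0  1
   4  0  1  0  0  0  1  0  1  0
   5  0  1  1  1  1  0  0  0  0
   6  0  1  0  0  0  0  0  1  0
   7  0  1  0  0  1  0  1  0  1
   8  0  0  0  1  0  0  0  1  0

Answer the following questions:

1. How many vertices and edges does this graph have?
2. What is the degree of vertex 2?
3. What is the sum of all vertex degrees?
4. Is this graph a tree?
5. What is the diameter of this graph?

Count: 9 vertices, 14 edges.
Vertex 2 has neighbors [0, 5], degree = 2.
Handshaking lemma: 2 * 14 = 28.
A tree on 9 vertices has 8 edges. This graph has 14 edges (6 extra). Not a tree.
Diameter (longest shortest path) = 3.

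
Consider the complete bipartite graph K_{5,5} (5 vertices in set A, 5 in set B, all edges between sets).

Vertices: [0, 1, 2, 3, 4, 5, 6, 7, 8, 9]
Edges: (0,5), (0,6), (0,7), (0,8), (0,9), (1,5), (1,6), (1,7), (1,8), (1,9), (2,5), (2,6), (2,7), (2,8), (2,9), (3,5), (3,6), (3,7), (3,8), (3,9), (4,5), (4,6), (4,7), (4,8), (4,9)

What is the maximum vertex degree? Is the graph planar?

Set-A vertices have degree 5; set-B vertices have degree 5. Maximum degree = max(5,5) = 5.
K_{5,5} contains K_{3,3} as a subgraph (since both sides have >= 3 vertices); by Kuratowski's theorem it is not planar.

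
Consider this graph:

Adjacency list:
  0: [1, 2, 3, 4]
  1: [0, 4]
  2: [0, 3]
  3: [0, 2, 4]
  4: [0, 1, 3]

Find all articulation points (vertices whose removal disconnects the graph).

No articulation points. The graph is biconnected.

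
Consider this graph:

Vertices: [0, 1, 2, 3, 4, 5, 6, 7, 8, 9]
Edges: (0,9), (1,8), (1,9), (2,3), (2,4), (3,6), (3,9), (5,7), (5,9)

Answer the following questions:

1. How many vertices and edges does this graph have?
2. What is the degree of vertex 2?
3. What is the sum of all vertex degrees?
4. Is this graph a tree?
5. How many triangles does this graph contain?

Count: 10 vertices, 9 edges.
Vertex 2 has neighbors [3, 4], degree = 2.
Handshaking lemma: 2 * 9 = 18.
A graph is a tree iff it is connected and has exactly n-1 edges. This graph is connected (all 10 vertices in one component) and has 10-1 = 9 edges. It is a tree.
Number of triangles = 0.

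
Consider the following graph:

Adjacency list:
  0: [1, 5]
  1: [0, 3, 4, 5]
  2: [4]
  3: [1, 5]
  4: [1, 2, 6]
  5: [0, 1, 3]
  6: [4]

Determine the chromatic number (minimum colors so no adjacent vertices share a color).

The graph has a maximum clique of size 3 (lower bound on chromatic number).
A valid 3-coloring: {0: 2, 1: 0, 2: 0, 3: 2, 4: 1, 5: 1, 6: 0}.
Chromatic number = 3.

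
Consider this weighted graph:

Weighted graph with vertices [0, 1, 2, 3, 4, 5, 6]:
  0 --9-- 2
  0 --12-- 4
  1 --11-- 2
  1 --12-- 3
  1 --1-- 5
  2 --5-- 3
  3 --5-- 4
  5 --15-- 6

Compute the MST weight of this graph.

Applying Kruskal's algorithm (sort edges by weight, add if no cycle):
  Add (1,5) w=1
  Add (2,3) w=5
  Add (3,4) w=5
  Add (0,2) w=9
  Add (1,2) w=11
  Skip (0,4) w=12 (creates cycle)
  Skip (1,3) w=12 (creates cycle)
  Add (5,6) w=15
MST weight = 46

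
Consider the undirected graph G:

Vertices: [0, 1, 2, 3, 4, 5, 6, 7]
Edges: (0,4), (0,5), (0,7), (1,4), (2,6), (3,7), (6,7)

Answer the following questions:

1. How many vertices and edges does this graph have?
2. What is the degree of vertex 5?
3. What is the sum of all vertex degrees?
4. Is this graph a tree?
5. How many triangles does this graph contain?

Count: 8 vertices, 7 edges.
Vertex 5 has neighbors [0], degree = 1.
Handshaking lemma: 2 * 7 = 14.
A graph is a tree iff it is connected and has exactly n-1 edges. This graph is connected (all 8 vertices in one component) and has 8-1 = 7 edges. It is a tree.
Number of triangles = 0.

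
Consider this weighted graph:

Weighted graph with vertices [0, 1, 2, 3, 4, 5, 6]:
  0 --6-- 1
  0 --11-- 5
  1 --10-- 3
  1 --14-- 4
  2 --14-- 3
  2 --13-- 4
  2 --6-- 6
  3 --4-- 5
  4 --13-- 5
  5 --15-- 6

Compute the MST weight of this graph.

Applying Kruskal's algorithm (sort edges by weight, add if no cycle):
  Add (3,5) w=4
  Add (0,1) w=6
  Add (2,6) w=6
  Add (1,3) w=10
  Skip (0,5) w=11 (creates cycle)
  Add (2,4) w=13
  Add (4,5) w=13
  Skip (1,4) w=14 (creates cycle)
  Skip (2,3) w=14 (creates cycle)
  Skip (5,6) w=15 (creates cycle)
MST weight = 52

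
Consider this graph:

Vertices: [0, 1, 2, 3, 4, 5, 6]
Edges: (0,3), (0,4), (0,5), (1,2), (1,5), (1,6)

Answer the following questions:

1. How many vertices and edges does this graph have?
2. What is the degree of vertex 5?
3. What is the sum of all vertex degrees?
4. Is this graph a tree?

Count: 7 vertices, 6 edges.
Vertex 5 has neighbors [0, 1], degree = 2.
Handshaking lemma: 2 * 6 = 12.
A graph is a tree iff it is connected and has exactly n-1 edges. This graph is connected (all 7 vertices in one component) and has 7-1 = 6 edges. It is a tree.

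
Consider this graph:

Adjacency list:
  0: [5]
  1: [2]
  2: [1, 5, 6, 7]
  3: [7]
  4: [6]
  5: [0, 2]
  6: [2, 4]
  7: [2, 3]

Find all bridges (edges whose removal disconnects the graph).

A bridge is an edge whose removal increases the number of connected components.
Bridges found: (0,5), (1,2), (2,5), (2,6), (2,7), (3,7), (4,6)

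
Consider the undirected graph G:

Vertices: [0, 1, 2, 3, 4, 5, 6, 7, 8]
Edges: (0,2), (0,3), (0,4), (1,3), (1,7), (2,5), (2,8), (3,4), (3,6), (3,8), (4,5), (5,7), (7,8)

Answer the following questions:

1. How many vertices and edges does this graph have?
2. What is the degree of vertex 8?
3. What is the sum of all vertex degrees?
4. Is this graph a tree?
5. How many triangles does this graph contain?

Count: 9 vertices, 13 edges.
Vertex 8 has neighbors [2, 3, 7], degree = 3.
Handshaking lemma: 2 * 13 = 26.
A tree on 9 vertices has 8 edges. This graph has 13 edges (5 extra). Not a tree.
Number of triangles = 1.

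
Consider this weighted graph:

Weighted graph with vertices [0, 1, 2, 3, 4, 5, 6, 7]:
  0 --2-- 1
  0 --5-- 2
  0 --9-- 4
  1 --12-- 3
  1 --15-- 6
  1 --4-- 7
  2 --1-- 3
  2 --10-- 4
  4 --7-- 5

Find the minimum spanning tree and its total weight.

Applying Kruskal's algorithm (sort edges by weight, add if no cycle):
  Add (2,3) w=1
  Add (0,1) w=2
  Add (1,7) w=4
  Add (0,2) w=5
  Add (4,5) w=7
  Add (0,4) w=9
  Skip (2,4) w=10 (creates cycle)
  Skip (1,3) w=12 (creates cycle)
  Add (1,6) w=15
MST weight = 43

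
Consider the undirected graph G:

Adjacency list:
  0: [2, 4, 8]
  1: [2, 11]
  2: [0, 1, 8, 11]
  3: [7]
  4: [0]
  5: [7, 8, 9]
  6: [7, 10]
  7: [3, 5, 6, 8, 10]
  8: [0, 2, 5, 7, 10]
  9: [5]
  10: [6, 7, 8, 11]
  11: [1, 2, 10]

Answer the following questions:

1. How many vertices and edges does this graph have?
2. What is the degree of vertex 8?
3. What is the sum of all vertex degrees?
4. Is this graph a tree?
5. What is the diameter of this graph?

Count: 12 vertices, 17 edges.
Vertex 8 has neighbors [0, 2, 5, 7, 10], degree = 5.
Handshaking lemma: 2 * 17 = 34.
A tree on 12 vertices has 11 edges. This graph has 17 edges (6 extra). Not a tree.
Diameter (longest shortest path) = 4.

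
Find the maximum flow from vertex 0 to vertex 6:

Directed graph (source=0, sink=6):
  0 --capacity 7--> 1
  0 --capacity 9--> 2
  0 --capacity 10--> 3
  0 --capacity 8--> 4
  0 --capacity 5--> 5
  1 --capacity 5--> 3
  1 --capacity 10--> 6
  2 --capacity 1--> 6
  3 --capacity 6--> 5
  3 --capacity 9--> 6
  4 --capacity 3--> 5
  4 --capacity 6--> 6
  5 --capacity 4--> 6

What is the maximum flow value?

Computing max flow:
  Flow on (0->1): 7/7
  Flow on (0->2): 1/9
  Flow on (0->3): 9/10
  Flow on (0->4): 6/8
  Flow on (0->5): 4/5
  Flow on (1->6): 7/10
  Flow on (2->6): 1/1
  Flow on (3->6): 9/9
  Flow on (4->6): 6/6
  Flow on (5->6): 4/4
Maximum flow = 27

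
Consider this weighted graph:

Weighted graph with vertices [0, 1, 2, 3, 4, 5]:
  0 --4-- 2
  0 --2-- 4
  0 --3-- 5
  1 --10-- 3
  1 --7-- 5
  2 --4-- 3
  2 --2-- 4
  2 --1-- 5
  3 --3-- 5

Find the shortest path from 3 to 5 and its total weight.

Using Dijkstra's algorithm from vertex 3:
Shortest path: 3 -> 5
Total weight: 3 = 3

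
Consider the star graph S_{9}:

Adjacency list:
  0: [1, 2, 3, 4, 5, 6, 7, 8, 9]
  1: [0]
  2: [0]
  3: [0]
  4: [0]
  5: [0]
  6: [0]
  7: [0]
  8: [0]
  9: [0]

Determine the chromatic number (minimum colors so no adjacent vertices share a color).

S_{9} has one hub adjacent to 9 leaves; leaves are pairwise non-adjacent.
Color the hub 0 and every leaf 1.
Chromatic number = 2.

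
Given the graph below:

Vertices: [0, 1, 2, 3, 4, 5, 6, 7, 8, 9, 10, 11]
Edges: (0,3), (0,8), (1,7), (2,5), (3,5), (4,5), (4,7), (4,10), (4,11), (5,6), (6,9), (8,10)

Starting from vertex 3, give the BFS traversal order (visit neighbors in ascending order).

BFS from vertex 3 (neighbors processed in ascending order):
Visit order: 3, 0, 5, 8, 2, 4, 6, 10, 7, 11, 9, 1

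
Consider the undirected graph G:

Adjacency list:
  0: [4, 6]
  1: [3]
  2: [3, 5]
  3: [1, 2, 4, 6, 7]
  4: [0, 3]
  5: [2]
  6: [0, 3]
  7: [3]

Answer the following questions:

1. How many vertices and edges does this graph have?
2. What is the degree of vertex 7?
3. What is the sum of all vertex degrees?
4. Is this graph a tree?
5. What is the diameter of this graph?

Count: 8 vertices, 8 edges.
Vertex 7 has neighbors [3], degree = 1.
Handshaking lemma: 2 * 8 = 16.
A tree on 8 vertices has 7 edges. This graph has 8 edges (1 extra). Not a tree.
Diameter (longest shortest path) = 4.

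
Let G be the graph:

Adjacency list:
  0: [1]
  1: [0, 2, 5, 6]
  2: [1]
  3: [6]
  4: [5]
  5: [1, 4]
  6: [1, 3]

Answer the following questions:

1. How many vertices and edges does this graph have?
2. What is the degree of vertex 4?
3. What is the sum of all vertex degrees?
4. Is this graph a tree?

Count: 7 vertices, 6 edges.
Vertex 4 has neighbors [5], degree = 1.
Handshaking lemma: 2 * 6 = 12.
A graph is a tree iff it is connected and has exactly n-1 edges. This graph is connected (all 7 vertices in one component) and has 7-1 = 6 edges. It is a tree.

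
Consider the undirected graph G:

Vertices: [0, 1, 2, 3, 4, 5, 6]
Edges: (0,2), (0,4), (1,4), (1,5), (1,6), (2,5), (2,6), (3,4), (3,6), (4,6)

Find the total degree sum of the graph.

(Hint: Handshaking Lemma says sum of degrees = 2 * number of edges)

Count edges: 10 edges.
By Handshaking Lemma: sum of degrees = 2 * 10 = 20.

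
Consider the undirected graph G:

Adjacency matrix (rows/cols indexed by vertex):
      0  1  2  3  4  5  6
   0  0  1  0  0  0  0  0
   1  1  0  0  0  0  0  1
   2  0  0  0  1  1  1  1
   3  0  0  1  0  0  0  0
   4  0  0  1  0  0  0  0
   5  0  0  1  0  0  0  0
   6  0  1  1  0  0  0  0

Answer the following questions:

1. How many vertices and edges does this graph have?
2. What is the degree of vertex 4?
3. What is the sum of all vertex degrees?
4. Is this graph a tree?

Count: 7 vertices, 6 edges.
Vertex 4 has neighbors [2], degree = 1.
Handshaking lemma: 2 * 6 = 12.
A graph is a tree iff it is connected and has exactly n-1 edges. This graph is connected (all 7 vertices in one component) and has 7-1 = 6 edges. It is a tree.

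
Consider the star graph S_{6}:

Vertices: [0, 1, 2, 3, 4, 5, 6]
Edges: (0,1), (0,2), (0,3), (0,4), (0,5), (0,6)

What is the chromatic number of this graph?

S_{6} has one hub adjacent to 6 leaves; leaves are pairwise non-adjacent.
Color the hub 0 and every leaf 1.
Chromatic number = 2.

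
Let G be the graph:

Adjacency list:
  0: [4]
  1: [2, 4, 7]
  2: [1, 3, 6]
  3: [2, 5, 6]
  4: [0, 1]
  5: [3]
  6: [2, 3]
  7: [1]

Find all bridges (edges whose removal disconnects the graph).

A bridge is an edge whose removal increases the number of connected components.
Bridges found: (0,4), (1,2), (1,4), (1,7), (3,5)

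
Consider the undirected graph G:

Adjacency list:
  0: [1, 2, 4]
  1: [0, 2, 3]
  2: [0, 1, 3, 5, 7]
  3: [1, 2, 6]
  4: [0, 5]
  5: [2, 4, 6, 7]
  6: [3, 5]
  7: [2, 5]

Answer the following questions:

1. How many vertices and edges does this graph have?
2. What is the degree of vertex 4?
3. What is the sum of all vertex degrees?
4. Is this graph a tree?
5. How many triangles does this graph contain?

Count: 8 vertices, 12 edges.
Vertex 4 has neighbors [0, 5], degree = 2.
Handshaking lemma: 2 * 12 = 24.
A tree on 8 vertices has 7 edges. This graph has 12 edges (5 extra). Not a tree.
Number of triangles = 3.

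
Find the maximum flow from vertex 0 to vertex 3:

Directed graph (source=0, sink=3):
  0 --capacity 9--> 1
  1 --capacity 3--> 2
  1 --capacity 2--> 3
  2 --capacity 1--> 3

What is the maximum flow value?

Computing max flow:
  Flow on (0->1): 3/9
  Flow on (1->2): 1/3
  Flow on (1->3): 2/2
  Flow on (2->3): 1/1
Maximum flow = 3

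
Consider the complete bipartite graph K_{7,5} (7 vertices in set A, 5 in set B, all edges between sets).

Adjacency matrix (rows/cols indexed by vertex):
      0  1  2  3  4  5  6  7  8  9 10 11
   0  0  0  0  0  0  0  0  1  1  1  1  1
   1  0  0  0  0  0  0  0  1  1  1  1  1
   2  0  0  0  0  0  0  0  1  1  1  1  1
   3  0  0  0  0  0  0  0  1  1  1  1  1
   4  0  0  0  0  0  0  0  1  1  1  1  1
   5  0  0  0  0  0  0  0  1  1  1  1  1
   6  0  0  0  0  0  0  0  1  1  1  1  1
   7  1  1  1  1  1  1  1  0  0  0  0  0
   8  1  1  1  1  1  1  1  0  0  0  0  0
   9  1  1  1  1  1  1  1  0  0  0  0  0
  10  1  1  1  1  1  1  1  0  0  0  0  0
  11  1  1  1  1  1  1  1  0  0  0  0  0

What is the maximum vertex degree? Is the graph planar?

Set-A vertices have degree 5; set-B vertices have degree 7. Maximum degree = max(7,5) = 7.
K_{7,5} contains K_{3,3} as a subgraph (since both sides have >= 3 vertices); by Kuratowski's theorem it is not planar.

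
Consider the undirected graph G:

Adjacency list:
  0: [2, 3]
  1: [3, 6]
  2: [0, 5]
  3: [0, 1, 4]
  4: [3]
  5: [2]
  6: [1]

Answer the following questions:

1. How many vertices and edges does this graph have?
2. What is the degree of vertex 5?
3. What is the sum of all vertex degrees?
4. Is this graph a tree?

Count: 7 vertices, 6 edges.
Vertex 5 has neighbors [2], degree = 1.
Handshaking lemma: 2 * 6 = 12.
A graph is a tree iff it is connected and has exactly n-1 edges. This graph is connected (all 7 vertices in one component) and has 7-1 = 6 edges. It is a tree.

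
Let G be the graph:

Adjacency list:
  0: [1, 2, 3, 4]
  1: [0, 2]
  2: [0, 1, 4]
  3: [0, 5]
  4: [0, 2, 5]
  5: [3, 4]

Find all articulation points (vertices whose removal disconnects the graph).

No articulation points. The graph is biconnected.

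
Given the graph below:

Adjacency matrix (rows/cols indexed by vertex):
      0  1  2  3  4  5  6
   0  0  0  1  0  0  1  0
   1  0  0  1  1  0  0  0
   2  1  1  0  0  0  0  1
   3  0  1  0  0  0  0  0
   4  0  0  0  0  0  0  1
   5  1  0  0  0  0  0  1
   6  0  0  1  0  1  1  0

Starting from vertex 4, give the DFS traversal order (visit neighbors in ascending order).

DFS from vertex 4 (neighbors processed in ascending order):
Visit order: 4, 6, 2, 0, 5, 1, 3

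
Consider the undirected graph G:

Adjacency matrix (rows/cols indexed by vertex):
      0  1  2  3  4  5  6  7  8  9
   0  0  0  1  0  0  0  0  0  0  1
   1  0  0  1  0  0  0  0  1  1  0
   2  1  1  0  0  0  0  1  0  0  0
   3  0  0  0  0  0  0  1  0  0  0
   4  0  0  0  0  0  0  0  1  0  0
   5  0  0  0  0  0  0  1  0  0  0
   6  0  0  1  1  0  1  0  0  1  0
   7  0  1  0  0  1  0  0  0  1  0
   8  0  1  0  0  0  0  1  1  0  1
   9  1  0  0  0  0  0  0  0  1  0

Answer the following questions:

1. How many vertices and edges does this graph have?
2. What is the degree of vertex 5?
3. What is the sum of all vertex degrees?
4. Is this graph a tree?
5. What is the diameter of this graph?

Count: 10 vertices, 12 edges.
Vertex 5 has neighbors [6], degree = 1.
Handshaking lemma: 2 * 12 = 24.
A tree on 10 vertices has 9 edges. This graph has 12 edges (3 extra). Not a tree.
Diameter (longest shortest path) = 4.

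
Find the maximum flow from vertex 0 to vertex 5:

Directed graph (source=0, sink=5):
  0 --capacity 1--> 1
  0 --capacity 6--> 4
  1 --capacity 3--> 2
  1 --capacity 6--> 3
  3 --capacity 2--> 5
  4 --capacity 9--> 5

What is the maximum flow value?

Computing max flow:
  Flow on (0->1): 1/1
  Flow on (0->4): 6/6
  Flow on (1->3): 1/6
  Flow on (3->5): 1/2
  Flow on (4->5): 6/9
Maximum flow = 7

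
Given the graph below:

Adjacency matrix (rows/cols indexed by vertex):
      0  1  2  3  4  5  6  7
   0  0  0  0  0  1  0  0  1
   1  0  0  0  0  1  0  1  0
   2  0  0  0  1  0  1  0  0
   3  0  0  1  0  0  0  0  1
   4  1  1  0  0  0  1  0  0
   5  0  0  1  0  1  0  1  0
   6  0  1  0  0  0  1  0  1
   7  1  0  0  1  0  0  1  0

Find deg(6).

Vertex 6 has neighbors [1, 5, 7], so deg(6) = 3.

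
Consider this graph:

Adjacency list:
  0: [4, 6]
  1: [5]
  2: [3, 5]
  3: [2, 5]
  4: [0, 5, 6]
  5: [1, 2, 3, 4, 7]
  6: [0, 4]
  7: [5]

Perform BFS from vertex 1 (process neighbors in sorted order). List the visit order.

BFS from vertex 1 (neighbors processed in ascending order):
Visit order: 1, 5, 2, 3, 4, 7, 0, 6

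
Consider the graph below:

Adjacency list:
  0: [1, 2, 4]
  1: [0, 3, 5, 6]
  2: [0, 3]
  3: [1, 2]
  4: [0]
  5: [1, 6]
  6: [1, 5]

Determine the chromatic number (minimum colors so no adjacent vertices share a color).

The graph has a maximum clique of size 3 (lower bound on chromatic number).
A valid 3-coloring: {0: 1, 1: 0, 2: 0, 3: 1, 4: 0, 5: 1, 6: 2}.
Chromatic number = 3.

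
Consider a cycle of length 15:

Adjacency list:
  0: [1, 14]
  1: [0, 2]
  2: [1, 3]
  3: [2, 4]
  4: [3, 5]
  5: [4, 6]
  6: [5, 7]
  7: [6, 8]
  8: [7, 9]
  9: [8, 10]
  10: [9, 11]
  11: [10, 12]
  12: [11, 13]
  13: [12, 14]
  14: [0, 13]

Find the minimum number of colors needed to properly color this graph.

This is an odd cycle (C_15). Odd cycles are not bipartite (any 2-coloring forces two adjacent vertices to match), and 3 colors suffice.
Chromatic number = 3.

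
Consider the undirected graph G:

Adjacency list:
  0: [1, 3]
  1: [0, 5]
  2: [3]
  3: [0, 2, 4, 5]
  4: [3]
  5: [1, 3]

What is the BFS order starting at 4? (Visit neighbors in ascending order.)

BFS from vertex 4 (neighbors processed in ascending order):
Visit order: 4, 3, 0, 2, 5, 1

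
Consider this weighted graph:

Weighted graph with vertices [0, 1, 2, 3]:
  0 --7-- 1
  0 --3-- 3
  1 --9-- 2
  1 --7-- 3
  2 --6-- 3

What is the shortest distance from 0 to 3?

Using Dijkstra's algorithm from vertex 0:
Shortest path: 0 -> 3
Total weight: 3 = 3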